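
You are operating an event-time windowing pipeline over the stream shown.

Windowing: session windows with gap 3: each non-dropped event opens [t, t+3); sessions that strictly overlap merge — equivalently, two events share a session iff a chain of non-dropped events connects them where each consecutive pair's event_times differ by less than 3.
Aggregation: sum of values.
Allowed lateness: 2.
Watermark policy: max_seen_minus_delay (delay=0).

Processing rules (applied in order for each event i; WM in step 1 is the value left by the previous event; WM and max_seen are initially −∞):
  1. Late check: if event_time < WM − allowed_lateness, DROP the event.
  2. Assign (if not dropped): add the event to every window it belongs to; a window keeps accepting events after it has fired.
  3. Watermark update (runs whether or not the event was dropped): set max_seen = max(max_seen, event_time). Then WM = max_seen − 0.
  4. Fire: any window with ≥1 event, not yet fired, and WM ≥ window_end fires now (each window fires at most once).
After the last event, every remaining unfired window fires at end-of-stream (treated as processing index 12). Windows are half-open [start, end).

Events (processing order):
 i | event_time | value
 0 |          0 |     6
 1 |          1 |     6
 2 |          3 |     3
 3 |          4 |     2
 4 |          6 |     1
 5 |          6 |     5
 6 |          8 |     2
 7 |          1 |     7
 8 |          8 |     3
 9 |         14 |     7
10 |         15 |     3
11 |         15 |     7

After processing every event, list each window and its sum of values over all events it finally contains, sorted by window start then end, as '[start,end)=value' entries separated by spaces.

i=0 t=0 v=6: → [0,3); WM=0
i=1 t=1 v=6: → [0,4); WM=1
i=2 t=3 v=3: → [0,6); WM=3
i=3 t=4 v=2: → [0,7); WM=4
i=4 t=6 v=1: → [0,9); WM=6
i=5 t=6 v=5: → [0,9); WM=6
i=6 t=8 v=2: → [0,11); WM=8
i=7 t=1 v=7: DROP (t<8-2); WM=8
i=8 t=8 v=3: → [0,11); WM=8
i=9 t=14 v=7: → [14,17); WM=14
i=10 t=15 v=3: → [14,18); WM=15
i=11 t=15 v=7: → [14,18); WM=15

[0,11)=28 [14,18)=17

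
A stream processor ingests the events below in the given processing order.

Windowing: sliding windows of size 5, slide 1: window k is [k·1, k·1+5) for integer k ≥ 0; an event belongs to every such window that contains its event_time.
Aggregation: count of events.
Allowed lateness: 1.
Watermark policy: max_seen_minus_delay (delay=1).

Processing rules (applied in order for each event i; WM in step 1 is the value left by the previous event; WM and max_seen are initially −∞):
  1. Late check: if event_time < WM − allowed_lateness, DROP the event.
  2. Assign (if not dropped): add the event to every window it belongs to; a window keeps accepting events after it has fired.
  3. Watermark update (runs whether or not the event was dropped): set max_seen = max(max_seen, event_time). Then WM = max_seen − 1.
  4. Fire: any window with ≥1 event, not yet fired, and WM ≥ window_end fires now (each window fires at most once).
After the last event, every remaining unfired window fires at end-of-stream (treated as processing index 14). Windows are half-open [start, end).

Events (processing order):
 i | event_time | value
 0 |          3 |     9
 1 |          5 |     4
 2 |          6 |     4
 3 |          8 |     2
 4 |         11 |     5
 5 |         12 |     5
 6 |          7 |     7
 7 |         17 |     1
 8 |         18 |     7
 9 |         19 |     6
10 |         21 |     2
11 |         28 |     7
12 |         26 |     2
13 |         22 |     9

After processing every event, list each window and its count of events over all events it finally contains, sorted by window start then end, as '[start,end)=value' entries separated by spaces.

i=0 t=3 v=9: → [3,8),[2,7),[1,6),[0,5); WM=2
i=1 t=5 v=4: → [5,10),[4,9),[3,8),[2,7),[1,6); WM=4
i=2 t=6 v=4: → [6,11),[5,10),[4,9),[3,8),[2,7); WM=5; [0,5) fires=1
i=3 t=8 v=2: → [8,13),[7,12),[6,11),[5,10),[4,9); WM=7; [1,6) fires=2 [2,7) fires=3
i=4 t=11 v=5: → [11,16),[10,15),[9,14),[8,13),[7,12); WM=10; [3,8) fires=3 [4,9) fires=3 [5,10) fires=3
i=5 t=12 v=5: → [12,17),[11,16),[10,15),[9,14),[8,13); WM=11; [6,11) fires=2
i=6 t=7 v=7: DROP (t<11-1); WM=11
i=7 t=17 v=1: → [17,22),[16,21),[15,20),[14,19),[13,18); WM=16; [7,12) fires=2 [8,13) fires=3 [9,14) fires=2 [10,15) fires=2 [11,16) fires=2
i=8 t=18 v=7: → [18,23),[17,22),[16,21),[15,20),[14,19); WM=17; [12,17) fires=1
i=9 t=19 v=6: → [19,24),[18,23),[17,22),[16,21),[15,20); WM=18; [13,18) fires=1
i=10 t=21 v=2: → [21,26),[20,25),[19,24),[18,23),[17,22); WM=20; [14,19) fires=2 [15,20) fires=3
i=11 t=28 v=7: → [28,33),[27,32),[26,31),[25,30),[24,29); WM=27; [16,21) fires=3 [17,22) fires=4 [18,23) fires=3 [19,24) fires=2 [20,25) fires=1 [21,26) fires=1
i=12 t=26 v=2: → [26,31),[25,30),[24,29),[23,28),[22,27); WM=27; [22,27) fires=1
i=13 t=22 v=9: DROP (t<27-1); WM=27

[0,5)=1 [1,6)=2 [2,7)=3 [3,8)=3 [4,9)=3 [5,10)=3 [6,11)=2 [7,12)=2 [8,13)=3 [9,14)=2 [10,15)=2 [11,16)=2 [12,17)=1 [13,18)=1 [14,19)=2 [15,20)=3 [16,21)=3 [17,22)=4 [18,23)=3 [19,24)=2 [20,25)=1 [21,26)=1 [22,27)=1 [23,28)=1 [24,29)=2 [25,30)=2 [26,31)=2 [27,32)=1 [28,33)=1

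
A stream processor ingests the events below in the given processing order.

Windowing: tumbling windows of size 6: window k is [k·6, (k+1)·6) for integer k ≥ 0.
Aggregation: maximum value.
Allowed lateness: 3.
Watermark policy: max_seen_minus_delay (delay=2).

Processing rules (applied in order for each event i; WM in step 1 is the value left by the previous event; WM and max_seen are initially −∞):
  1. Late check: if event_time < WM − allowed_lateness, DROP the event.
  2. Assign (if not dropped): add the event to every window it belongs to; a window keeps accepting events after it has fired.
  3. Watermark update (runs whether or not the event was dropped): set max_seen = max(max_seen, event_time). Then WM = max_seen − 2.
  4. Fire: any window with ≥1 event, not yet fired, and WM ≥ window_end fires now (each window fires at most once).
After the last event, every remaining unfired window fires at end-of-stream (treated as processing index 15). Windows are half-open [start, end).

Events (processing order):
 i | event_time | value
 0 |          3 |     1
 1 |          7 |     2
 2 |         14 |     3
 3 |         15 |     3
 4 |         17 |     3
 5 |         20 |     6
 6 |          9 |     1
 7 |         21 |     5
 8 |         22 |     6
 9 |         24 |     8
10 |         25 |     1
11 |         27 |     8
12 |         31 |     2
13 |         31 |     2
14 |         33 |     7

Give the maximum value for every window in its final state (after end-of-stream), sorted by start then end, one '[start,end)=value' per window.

i=0 t=3 v=1: → [0,6); WM=1
i=1 t=7 v=2: → [6,12); WM=5
i=2 t=14 v=3: → [12,18); WM=12; [0,6) fires=1 [6,12) fires=2
i=3 t=15 v=3: → [12,18); WM=13
i=4 t=17 v=3: → [12,18); WM=15
i=5 t=20 v=6: → [18,24); WM=18; [12,18) fires=3
i=6 t=9 v=1: DROP (t<18-3); WM=18
i=7 t=21 v=5: → [18,24); WM=19
i=8 t=22 v=6: → [18,24); WM=20
i=9 t=24 v=8: → [24,30); WM=22
i=10 t=25 v=1: → [24,30); WM=23
i=11 t=27 v=8: → [24,30); WM=25; [18,24) fires=6
i=12 t=31 v=2: → [30,36); WM=29
i=13 t=31 v=2: → [30,36); WM=29
i=14 t=33 v=7: → [30,36); WM=31; [24,30) fires=8

[0,6)=1 [6,12)=2 [12,18)=3 [18,24)=6 [24,30)=8 [30,36)=7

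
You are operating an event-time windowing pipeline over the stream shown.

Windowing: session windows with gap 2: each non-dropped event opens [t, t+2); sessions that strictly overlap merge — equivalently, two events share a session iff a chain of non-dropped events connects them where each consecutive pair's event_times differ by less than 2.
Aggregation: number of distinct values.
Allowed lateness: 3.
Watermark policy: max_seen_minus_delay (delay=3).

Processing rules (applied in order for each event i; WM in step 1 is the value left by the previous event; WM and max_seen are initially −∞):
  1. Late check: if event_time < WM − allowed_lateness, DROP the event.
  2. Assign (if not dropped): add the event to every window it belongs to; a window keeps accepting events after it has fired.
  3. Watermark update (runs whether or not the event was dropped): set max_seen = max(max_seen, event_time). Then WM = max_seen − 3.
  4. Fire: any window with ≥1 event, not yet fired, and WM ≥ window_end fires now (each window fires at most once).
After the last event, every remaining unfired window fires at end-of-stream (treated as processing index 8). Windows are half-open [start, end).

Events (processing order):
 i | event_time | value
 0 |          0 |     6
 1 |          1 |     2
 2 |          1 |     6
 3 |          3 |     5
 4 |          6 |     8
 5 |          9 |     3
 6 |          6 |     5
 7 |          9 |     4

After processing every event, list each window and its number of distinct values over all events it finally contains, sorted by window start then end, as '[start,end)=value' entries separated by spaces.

i=0 t=0 v=6: → [0,2); WM=-3
i=1 t=1 v=2: → [0,3); WM=-2
i=2 t=1 v=6: → [0,3); WM=-2
i=3 t=3 v=5: → [3,5); WM=0
i=4 t=6 v=8: → [6,8); WM=3
i=5 t=9 v=3: → [9,11); WM=6
i=6 t=6 v=5: → [6,8); WM=6
i=7 t=9 v=4: → [9,11); WM=6

[0,3)=2 [3,5)=1 [6,8)=2 [9,11)=2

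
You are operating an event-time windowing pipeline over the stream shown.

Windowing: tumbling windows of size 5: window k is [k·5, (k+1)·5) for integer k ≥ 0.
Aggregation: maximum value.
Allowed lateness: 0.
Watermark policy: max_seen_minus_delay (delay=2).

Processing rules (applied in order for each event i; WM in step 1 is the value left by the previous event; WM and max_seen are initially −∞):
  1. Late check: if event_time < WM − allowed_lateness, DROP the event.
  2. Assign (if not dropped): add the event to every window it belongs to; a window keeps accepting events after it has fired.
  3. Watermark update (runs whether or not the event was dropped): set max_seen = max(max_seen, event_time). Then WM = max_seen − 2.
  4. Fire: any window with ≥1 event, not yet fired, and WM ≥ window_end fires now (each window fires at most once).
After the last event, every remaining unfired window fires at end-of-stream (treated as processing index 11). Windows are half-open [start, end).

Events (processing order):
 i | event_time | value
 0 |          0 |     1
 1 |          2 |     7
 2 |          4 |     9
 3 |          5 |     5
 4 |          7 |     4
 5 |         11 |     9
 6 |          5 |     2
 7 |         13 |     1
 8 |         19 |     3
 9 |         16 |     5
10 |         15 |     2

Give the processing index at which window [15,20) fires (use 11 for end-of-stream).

11

i=0 t=0 v=1: → [0,5); WM=-2
i=1 t=2 v=7: → [0,5); WM=0
i=2 t=4 v=9: → [0,5); WM=2
i=3 t=5 v=5: → [5,10); WM=3
i=4 t=7 v=4: → [5,10); WM=5; [0,5) fires=9
i=5 t=11 v=9: → [10,15); WM=9
i=6 t=5 v=2: DROP (t<9-0); WM=9
i=7 t=13 v=1: → [10,15); WM=11; [5,10) fires=5
i=8 t=19 v=3: → [15,20); WM=17; [10,15) fires=9
i=9 t=16 v=5: DROP (t<17-0); WM=17
i=10 t=15 v=2: DROP (t<17-0); WM=17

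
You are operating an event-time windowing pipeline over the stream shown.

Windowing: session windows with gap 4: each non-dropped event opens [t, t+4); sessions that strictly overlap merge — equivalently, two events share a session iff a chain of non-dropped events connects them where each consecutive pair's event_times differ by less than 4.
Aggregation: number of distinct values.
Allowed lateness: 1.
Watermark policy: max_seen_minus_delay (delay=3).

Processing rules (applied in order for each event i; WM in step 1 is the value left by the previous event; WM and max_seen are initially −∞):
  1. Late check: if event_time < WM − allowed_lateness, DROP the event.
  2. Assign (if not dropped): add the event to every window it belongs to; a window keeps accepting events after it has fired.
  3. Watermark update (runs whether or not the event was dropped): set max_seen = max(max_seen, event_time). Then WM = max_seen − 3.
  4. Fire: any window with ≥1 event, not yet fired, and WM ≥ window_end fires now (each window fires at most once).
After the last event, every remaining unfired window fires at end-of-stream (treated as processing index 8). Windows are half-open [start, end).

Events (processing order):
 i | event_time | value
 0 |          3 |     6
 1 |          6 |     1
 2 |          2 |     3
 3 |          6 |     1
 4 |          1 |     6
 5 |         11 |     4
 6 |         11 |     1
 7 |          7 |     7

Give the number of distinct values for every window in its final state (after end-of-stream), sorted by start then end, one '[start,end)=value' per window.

[2,11)=4 [11,15)=2

i=0 t=3 v=6: → [3,7); WM=0
i=1 t=6 v=1: → [3,10); WM=3
i=2 t=2 v=3: → [2,10); WM=3
i=3 t=6 v=1: → [2,10); WM=3
i=4 t=1 v=6: DROP (t<3-1); WM=3
i=5 t=11 v=4: → [11,15); WM=8
i=6 t=11 v=1: → [11,15); WM=8
i=7 t=7 v=7: → [2,11); WM=8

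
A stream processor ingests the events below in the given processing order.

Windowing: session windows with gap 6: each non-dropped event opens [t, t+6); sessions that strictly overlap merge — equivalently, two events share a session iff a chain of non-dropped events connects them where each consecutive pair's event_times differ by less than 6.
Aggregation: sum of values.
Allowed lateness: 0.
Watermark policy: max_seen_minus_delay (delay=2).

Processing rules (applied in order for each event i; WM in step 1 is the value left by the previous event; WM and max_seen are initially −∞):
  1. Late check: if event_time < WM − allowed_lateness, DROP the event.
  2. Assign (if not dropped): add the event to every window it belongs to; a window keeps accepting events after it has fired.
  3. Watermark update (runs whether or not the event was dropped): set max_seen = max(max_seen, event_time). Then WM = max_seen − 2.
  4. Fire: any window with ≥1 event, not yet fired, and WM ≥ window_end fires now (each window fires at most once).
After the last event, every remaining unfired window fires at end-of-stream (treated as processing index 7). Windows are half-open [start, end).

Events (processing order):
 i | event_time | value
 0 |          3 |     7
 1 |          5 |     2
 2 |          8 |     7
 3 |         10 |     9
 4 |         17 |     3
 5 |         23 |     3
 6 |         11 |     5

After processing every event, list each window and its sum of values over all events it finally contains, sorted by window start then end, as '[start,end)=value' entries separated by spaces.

[3,16)=25 [17,23)=3 [23,29)=3

i=0 t=3 v=7: → [3,9); WM=1
i=1 t=5 v=2: → [3,11); WM=3
i=2 t=8 v=7: → [3,14); WM=6
i=3 t=10 v=9: → [3,16); WM=8
i=4 t=17 v=3: → [17,23); WM=15
i=5 t=23 v=3: → [23,29); WM=21
i=6 t=11 v=5: DROP (t<21-0); WM=21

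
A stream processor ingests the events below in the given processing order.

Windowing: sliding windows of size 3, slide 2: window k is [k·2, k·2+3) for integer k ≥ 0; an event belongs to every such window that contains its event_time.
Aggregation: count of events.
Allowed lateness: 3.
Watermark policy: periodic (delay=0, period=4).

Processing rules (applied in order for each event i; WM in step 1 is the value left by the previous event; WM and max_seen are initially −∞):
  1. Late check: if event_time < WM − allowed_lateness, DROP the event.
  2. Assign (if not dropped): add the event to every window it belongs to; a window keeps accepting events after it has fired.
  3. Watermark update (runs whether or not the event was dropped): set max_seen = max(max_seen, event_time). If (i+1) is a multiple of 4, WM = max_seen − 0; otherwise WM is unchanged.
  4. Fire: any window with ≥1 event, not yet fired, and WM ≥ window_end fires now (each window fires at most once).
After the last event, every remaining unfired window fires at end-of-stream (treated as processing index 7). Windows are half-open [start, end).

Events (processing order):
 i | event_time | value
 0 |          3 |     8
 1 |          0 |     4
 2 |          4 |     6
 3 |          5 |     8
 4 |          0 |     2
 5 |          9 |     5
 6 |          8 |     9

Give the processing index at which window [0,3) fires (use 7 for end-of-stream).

3

i=0 t=3 v=8: → [2,5); WM=−∞
i=1 t=0 v=4: → [0,3); WM=−∞
i=2 t=4 v=6: → [4,7),[2,5); WM=−∞
i=3 t=5 v=8: → [4,7); WM=5; [0,3) fires=1 [2,5) fires=2
i=4 t=0 v=2: DROP (t<5-3); WM=5
i=5 t=9 v=5: → [8,11); WM=5
i=6 t=8 v=9: → [8,11),[6,9); WM=5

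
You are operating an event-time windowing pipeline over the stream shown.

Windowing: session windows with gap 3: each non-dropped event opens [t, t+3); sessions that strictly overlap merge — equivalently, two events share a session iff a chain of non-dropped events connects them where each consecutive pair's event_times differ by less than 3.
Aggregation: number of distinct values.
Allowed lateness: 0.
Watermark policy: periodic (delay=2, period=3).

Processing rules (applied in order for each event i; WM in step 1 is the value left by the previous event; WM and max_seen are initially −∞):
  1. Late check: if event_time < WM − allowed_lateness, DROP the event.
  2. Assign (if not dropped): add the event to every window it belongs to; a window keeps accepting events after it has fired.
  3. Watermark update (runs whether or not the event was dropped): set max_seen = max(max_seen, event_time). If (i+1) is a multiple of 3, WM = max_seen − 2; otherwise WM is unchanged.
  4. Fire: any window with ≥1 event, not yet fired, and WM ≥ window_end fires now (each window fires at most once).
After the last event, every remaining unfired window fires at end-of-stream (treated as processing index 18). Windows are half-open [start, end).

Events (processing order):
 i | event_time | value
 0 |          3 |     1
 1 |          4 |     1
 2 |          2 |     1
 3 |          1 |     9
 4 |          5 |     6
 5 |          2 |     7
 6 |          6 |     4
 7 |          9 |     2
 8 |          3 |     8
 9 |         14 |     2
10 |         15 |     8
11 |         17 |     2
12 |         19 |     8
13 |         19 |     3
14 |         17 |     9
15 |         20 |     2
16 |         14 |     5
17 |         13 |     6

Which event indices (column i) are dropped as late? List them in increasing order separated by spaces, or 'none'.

3 16 17

i=0 t=3 v=1: → [3,6); WM=−∞
i=1 t=4 v=1: → [3,7); WM=−∞
i=2 t=2 v=1: → [2,7); WM=2
i=3 t=1 v=9: DROP (t<2-0); WM=2
i=4 t=5 v=6: → [2,8); WM=2
i=5 t=2 v=7: → [2,8); WM=3
i=6 t=6 v=4: → [2,9); WM=3
i=7 t=9 v=2: → [9,12); WM=3
i=8 t=3 v=8: → [2,9); WM=7
i=9 t=14 v=2: → [14,17); WM=7
i=10 t=15 v=8: → [14,18); WM=7
i=11 t=17 v=2: → [14,20); WM=15
i=12 t=19 v=8: → [14,22); WM=15
i=13 t=19 v=3: → [14,22); WM=15
i=14 t=17 v=9: → [14,22); WM=17
i=15 t=20 v=2: → [14,23); WM=17
i=16 t=14 v=5: DROP (t<17-0); WM=17
i=17 t=13 v=6: DROP (t<17-0); WM=18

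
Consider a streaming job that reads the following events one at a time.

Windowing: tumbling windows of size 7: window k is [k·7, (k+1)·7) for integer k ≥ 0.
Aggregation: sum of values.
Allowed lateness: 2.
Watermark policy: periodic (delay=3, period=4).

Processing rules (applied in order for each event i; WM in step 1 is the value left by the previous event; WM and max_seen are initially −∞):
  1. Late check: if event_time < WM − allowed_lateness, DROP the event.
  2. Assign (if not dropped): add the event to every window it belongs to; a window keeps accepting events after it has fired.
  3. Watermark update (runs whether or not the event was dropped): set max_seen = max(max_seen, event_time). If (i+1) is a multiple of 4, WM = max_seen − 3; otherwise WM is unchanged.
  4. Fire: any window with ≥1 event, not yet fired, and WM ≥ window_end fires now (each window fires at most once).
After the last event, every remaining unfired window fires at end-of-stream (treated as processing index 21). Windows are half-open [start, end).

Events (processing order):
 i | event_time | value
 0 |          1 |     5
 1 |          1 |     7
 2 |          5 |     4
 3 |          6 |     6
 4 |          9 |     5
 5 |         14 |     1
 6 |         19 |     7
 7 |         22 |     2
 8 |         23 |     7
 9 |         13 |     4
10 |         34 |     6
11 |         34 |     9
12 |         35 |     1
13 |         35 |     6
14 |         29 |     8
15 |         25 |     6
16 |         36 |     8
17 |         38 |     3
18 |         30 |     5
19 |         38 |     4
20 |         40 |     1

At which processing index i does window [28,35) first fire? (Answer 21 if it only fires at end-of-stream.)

i=0 t=1 v=5: → [0,7); WM=−∞
i=1 t=1 v=7: → [0,7); WM=−∞
i=2 t=5 v=4: → [0,7); WM=−∞
i=3 t=6 v=6: → [0,7); WM=3
i=4 t=9 v=5: → [7,14); WM=3
i=5 t=14 v=1: → [14,21); WM=3
i=6 t=19 v=7: → [14,21); WM=3
i=7 t=22 v=2: → [21,28); WM=19; [0,7) fires=22 [7,14) fires=5
i=8 t=23 v=7: → [21,28); WM=19
i=9 t=13 v=4: DROP (t<19-2); WM=19
i=10 t=34 v=6: → [28,35); WM=19
i=11 t=34 v=9: → [28,35); WM=31; [14,21) fires=8 [21,28) fires=9
i=12 t=35 v=1: → [35,42); WM=31
i=13 t=35 v=6: → [35,42); WM=31
i=14 t=29 v=8: → [28,35); WM=31
i=15 t=25 v=6: DROP (t<31-2); WM=32
i=16 t=36 v=8: → [35,42); WM=32
i=17 t=38 v=3: → [35,42); WM=32
i=18 t=30 v=5: → [28,35); WM=32
i=19 t=38 v=4: → [35,42); WM=35; [28,35) fires=28
i=20 t=40 v=1: → [35,42); WM=35

19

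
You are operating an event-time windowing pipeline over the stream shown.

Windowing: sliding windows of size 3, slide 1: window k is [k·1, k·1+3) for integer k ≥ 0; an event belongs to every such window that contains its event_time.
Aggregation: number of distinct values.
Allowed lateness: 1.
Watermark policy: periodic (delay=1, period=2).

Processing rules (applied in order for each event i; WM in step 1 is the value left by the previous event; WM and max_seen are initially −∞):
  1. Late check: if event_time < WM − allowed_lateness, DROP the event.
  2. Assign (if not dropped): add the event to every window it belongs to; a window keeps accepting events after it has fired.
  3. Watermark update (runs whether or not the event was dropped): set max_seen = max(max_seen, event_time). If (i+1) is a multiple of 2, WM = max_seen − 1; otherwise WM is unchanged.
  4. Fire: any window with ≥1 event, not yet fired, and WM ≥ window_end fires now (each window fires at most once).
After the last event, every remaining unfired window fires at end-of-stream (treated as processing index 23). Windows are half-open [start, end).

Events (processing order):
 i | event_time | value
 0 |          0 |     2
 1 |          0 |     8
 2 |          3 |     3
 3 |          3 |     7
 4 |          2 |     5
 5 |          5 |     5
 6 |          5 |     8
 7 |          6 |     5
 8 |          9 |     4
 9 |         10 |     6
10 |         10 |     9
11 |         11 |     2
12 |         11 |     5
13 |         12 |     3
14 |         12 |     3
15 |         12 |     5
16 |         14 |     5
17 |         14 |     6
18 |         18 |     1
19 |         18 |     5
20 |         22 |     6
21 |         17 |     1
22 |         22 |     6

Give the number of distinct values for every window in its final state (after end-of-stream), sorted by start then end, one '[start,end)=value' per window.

[0,3)=3 [1,4)=3 [2,5)=3 [3,6)=4 [4,7)=2 [5,8)=2 [6,9)=1 [7,10)=1 [8,11)=3 [9,12)=5 [10,13)=5 [11,14)=3 [12,15)=3 [13,16)=2 [14,17)=2 [15,18)=1 [16,19)=2 [17,20)=2 [18,21)=2 [20,23)=1 [21,24)=1 [22,25)=1

i=0 t=0 v=2: → [0,3); WM=−∞
i=1 t=0 v=8: → [0,3); WM=-1
i=2 t=3 v=3: → [3,6),[2,5),[1,4); WM=-1
i=3 t=3 v=7: → [3,6),[2,5),[1,4); WM=2
i=4 t=2 v=5: → [2,5),[1,4),[0,3); WM=2
i=5 t=5 v=5: → [5,8),[4,7),[3,6); WM=4; [0,3) fires=3 [1,4) fires=3
i=6 t=5 v=8: → [5,8),[4,7),[3,6); WM=4
i=7 t=6 v=5: → [6,9),[5,8),[4,7); WM=5; [2,5) fires=3
i=8 t=9 v=4: → [9,12),[8,11),[7,10); WM=5
i=9 t=10 v=6: → [10,13),[9,12),[8,11); WM=9; [3,6) fires=4 [4,7) fires=2 [5,8) fires=2 [6,9) fires=1
i=10 t=10 v=9: → [10,13),[9,12),[8,11); WM=9
i=11 t=11 v=2: → [11,14),[10,13),[9,12); WM=10; [7,10) fires=1
i=12 t=11 v=5: → [11,14),[10,13),[9,12); WM=10
i=13 t=12 v=3: → [12,15),[11,14),[10,13); WM=11; [8,11) fires=3
i=14 t=12 v=3: → [12,15),[11,14),[10,13); WM=11
i=15 t=12 v=5: → [12,15),[11,14),[10,13); WM=11
i=16 t=14 v=5: → [14,17),[13,16),[12,15); WM=11
i=17 t=14 v=6: → [14,17),[13,16),[12,15); WM=13; [9,12) fires=5 [10,13) fires=5
i=18 t=18 v=1: → [18,21),[17,20),[16,19); WM=13
i=19 t=18 v=5: → [18,21),[17,20),[16,19); WM=17; [11,14) fires=3 [12,15) fires=3 [13,16) fires=2 [14,17) fires=2
i=20 t=22 v=6: → [22,25),[21,24),[20,23); WM=17
i=21 t=17 v=1: → [17,20),[16,19),[15,18); WM=21; [15,18) fires=1 [16,19) fires=2 [17,20) fires=2 [18,21) fires=2
i=22 t=22 v=6: → [22,25),[21,24),[20,23); WM=21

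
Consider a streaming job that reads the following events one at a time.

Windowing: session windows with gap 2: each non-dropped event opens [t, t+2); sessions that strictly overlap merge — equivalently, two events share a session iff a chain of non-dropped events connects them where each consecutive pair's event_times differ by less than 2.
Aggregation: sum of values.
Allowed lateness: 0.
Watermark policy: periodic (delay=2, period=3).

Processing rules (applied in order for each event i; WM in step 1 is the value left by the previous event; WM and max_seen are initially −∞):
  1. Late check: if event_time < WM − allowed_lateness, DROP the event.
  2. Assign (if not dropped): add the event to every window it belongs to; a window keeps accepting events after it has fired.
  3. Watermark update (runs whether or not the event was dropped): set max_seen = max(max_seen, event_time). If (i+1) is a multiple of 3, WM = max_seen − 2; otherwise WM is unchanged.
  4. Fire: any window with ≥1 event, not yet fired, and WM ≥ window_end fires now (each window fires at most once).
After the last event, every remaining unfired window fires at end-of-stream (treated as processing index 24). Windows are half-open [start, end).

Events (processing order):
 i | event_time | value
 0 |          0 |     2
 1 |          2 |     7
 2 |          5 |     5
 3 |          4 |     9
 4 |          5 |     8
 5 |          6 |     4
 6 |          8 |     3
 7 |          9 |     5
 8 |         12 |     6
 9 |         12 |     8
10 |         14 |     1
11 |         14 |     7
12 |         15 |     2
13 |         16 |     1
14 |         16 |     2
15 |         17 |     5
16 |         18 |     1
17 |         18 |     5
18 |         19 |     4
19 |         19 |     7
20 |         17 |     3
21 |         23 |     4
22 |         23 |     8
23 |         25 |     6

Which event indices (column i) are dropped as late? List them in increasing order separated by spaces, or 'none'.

none

i=0 t=0 v=2: → [0,2); WM=−∞
i=1 t=2 v=7: → [2,4); WM=−∞
i=2 t=5 v=5: → [5,7); WM=3
i=3 t=4 v=9: → [4,7); WM=3
i=4 t=5 v=8: → [4,7); WM=3
i=5 t=6 v=4: → [4,8); WM=4
i=6 t=8 v=3: → [8,10); WM=4
i=7 t=9 v=5: → [8,11); WM=4
i=8 t=12 v=6: → [12,14); WM=10
i=9 t=12 v=8: → [12,14); WM=10
i=10 t=14 v=1: → [14,16); WM=10
i=11 t=14 v=7: → [14,16); WM=12
i=12 t=15 v=2: → [14,17); WM=12
i=13 t=16 v=1: → [14,18); WM=12
i=14 t=16 v=2: → [14,18); WM=14
i=15 t=17 v=5: → [14,19); WM=14
i=16 t=18 v=1: → [14,20); WM=14
i=17 t=18 v=5: → [14,20); WM=16
i=18 t=19 v=4: → [14,21); WM=16
i=19 t=19 v=7: → [14,21); WM=16
i=20 t=17 v=3: → [14,21); WM=17
i=21 t=23 v=4: → [23,25); WM=17
i=22 t=23 v=8: → [23,25); WM=17
i=23 t=25 v=6: → [25,27); WM=23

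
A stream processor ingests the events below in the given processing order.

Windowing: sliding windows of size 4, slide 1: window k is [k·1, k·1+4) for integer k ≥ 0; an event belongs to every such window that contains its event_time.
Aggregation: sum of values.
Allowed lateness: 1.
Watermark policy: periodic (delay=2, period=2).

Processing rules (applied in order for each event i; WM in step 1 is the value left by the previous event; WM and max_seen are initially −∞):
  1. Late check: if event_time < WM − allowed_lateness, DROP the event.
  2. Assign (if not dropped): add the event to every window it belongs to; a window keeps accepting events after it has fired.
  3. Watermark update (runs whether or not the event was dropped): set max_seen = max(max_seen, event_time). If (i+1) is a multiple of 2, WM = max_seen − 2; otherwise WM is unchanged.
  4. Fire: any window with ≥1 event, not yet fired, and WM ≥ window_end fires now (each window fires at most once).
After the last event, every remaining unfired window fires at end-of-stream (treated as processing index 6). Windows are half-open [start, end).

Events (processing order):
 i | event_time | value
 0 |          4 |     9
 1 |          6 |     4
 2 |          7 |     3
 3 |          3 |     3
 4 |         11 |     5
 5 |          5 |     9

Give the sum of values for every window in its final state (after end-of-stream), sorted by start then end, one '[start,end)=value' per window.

i=0 t=4 v=9: → [4,8),[3,7),[2,6),[1,5); WM=−∞
i=1 t=6 v=4: → [6,10),[5,9),[4,8),[3,7); WM=4
i=2 t=7 v=3: → [7,11),[6,10),[5,9),[4,8); WM=4
i=3 t=3 v=3: → [3,7),[2,6),[1,5),[0,4); WM=5; [0,4) fires=3 [1,5) fires=12
i=4 t=11 v=5: → [11,15),[10,14),[9,13),[8,12); WM=5
i=5 t=5 v=9: → [5,9),[4,8),[3,7),[2,6); WM=9; [2,6) fires=21 [3,7) fires=25 [4,8) fires=25 [5,9) fires=16

[0,4)=3 [1,5)=12 [2,6)=21 [3,7)=25 [4,8)=25 [5,9)=16 [6,10)=7 [7,11)=3 [8,12)=5 [9,13)=5 [10,14)=5 [11,15)=5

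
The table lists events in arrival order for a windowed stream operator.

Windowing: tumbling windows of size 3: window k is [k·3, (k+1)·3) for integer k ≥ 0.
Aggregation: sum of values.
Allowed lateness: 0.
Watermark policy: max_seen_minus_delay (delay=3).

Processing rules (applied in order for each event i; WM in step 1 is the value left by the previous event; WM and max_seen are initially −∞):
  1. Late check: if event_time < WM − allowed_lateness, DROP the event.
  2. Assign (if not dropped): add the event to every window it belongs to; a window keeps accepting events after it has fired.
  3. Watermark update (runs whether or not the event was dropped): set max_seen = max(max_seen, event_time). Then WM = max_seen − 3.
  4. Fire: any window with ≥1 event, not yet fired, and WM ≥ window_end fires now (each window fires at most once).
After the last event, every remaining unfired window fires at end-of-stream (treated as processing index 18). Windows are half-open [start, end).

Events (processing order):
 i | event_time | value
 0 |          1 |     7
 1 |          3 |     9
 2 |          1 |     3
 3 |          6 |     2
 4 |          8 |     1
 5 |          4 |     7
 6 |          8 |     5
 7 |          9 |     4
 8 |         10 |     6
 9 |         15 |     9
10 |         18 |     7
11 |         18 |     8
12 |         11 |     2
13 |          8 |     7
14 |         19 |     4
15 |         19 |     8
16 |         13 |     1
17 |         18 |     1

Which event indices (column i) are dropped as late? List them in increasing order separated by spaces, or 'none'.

i=0 t=1 v=7: → [0,3); WM=-2
i=1 t=3 v=9: → [3,6); WM=0
i=2 t=1 v=3: → [0,3); WM=0
i=3 t=6 v=2: → [6,9); WM=3; [0,3) fires=10
i=4 t=8 v=1: → [6,9); WM=5
i=5 t=4 v=7: DROP (t<5-0); WM=5
i=6 t=8 v=5: → [6,9); WM=5
i=7 t=9 v=4: → [9,12); WM=6; [3,6) fires=9
i=8 t=10 v=6: → [9,12); WM=7
i=9 t=15 v=9: → [15,18); WM=12; [6,9) fires=8 [9,12) fires=10
i=10 t=18 v=7: → [18,21); WM=15
i=11 t=18 v=8: → [18,21); WM=15
i=12 t=11 v=2: DROP (t<15-0); WM=15
i=13 t=8 v=7: DROP (t<15-0); WM=15
i=14 t=19 v=4: → [18,21); WM=16
i=15 t=19 v=8: → [18,21); WM=16
i=16 t=13 v=1: DROP (t<16-0); WM=16
i=17 t=18 v=1: → [18,21); WM=16

5 12 13 16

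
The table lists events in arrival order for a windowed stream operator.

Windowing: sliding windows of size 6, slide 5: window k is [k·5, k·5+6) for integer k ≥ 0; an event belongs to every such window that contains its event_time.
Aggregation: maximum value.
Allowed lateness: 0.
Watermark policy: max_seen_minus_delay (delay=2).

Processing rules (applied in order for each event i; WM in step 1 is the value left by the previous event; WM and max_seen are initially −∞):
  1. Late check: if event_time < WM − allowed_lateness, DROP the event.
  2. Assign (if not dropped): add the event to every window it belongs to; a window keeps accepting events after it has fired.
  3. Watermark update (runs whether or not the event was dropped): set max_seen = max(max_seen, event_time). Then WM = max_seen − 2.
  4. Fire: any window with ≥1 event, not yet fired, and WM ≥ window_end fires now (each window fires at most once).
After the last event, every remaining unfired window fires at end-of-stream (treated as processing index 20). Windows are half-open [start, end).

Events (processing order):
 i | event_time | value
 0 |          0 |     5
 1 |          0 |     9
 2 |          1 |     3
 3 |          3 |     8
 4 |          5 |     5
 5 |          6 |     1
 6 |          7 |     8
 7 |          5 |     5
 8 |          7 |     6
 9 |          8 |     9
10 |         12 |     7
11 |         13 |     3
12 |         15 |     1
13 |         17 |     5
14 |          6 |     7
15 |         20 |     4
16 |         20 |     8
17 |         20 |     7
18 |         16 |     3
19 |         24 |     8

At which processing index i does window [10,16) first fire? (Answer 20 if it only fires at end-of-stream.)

15

i=0 t=0 v=5: → [0,6); WM=-2
i=1 t=0 v=9: → [0,6); WM=-2
i=2 t=1 v=3: → [0,6); WM=-1
i=3 t=3 v=8: → [0,6); WM=1
i=4 t=5 v=5: → [5,11),[0,6); WM=3
i=5 t=6 v=1: → [5,11); WM=4
i=6 t=7 v=8: → [5,11); WM=5
i=7 t=5 v=5: → [5,11),[0,6); WM=5
i=8 t=7 v=6: → [5,11); WM=5
i=9 t=8 v=9: → [5,11); WM=6; [0,6) fires=9
i=10 t=12 v=7: → [10,16); WM=10
i=11 t=13 v=3: → [10,16); WM=11; [5,11) fires=9
i=12 t=15 v=1: → [15,21),[10,16); WM=13
i=13 t=17 v=5: → [15,21); WM=15
i=14 t=6 v=7: DROP (t<15-0); WM=15
i=15 t=20 v=4: → [20,26),[15,21); WM=18; [10,16) fires=7
i=16 t=20 v=8: → [20,26),[15,21); WM=18
i=17 t=20 v=7: → [20,26),[15,21); WM=18
i=18 t=16 v=3: DROP (t<18-0); WM=18
i=19 t=24 v=8: → [20,26); WM=22; [15,21) fires=8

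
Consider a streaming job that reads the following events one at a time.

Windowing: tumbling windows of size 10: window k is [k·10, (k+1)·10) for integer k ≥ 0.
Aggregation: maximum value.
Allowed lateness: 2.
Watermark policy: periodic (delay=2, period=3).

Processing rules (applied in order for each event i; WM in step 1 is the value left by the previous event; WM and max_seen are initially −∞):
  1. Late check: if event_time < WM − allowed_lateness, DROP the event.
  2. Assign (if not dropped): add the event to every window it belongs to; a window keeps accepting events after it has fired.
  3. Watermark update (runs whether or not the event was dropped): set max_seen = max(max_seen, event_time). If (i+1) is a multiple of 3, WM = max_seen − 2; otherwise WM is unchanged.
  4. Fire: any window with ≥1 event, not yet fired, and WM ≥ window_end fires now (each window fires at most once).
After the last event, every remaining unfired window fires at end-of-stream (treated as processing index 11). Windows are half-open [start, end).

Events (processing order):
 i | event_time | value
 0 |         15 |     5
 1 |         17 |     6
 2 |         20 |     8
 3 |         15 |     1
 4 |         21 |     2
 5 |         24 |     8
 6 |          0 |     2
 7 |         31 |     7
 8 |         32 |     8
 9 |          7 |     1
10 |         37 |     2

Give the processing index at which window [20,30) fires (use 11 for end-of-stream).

8

i=0 t=15 v=5: → [10,20); WM=−∞
i=1 t=17 v=6: → [10,20); WM=−∞
i=2 t=20 v=8: → [20,30); WM=18
i=3 t=15 v=1: DROP (t<18-2); WM=18
i=4 t=21 v=2: → [20,30); WM=18
i=5 t=24 v=8: → [20,30); WM=22; [10,20) fires=6
i=6 t=0 v=2: DROP (t<22-2); WM=22
i=7 t=31 v=7: → [30,40); WM=22
i=8 t=32 v=8: → [30,40); WM=30; [20,30) fires=8
i=9 t=7 v=1: DROP (t<30-2); WM=30
i=10 t=37 v=2: → [30,40); WM=30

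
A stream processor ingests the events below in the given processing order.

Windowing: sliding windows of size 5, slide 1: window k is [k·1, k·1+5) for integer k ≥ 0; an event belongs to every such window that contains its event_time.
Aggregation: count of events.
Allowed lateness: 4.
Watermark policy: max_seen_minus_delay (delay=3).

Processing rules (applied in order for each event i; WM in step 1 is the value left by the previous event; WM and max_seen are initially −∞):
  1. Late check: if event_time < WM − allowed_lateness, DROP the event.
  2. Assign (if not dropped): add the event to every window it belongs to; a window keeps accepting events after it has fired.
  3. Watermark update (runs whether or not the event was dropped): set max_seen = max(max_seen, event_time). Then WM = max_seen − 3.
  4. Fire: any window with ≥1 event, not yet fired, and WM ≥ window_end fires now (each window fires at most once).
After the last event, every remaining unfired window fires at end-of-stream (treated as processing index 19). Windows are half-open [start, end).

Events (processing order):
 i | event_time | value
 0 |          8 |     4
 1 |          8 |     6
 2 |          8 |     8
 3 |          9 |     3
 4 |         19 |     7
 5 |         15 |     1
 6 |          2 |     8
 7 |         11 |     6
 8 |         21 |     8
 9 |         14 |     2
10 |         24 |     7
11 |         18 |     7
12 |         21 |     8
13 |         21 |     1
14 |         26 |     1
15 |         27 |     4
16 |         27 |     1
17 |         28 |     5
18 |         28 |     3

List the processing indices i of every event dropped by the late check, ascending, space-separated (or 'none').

i=0 t=8 v=4: → [8,13),[7,12),[6,11),[5,10),[4,9); WM=5
i=1 t=8 v=6: → [8,13),[7,12),[6,11),[5,10),[4,9); WM=5
i=2 t=8 v=8: → [8,13),[7,12),[6,11),[5,10),[4,9); WM=5
i=3 t=9 v=3: → [9,14),[8,13),[7,12),[6,11),[5,10); WM=6
i=4 t=19 v=7: → [19,24),[18,23),[17,22),[16,21),[15,20); WM=16; [4,9) fires=3 [5,10) fires=4 [6,11) fires=4 [7,12) fires=4 [8,13) fires=4 [9,14) fires=1
i=5 t=15 v=1: → [15,20),[14,19),[13,18),[12,17),[11,16); WM=16; [11,16) fires=1
i=6 t=2 v=8: DROP (t<16-4); WM=16
i=7 t=11 v=6: DROP (t<16-4); WM=16
i=8 t=21 v=8: → [21,26),[20,25),[19,24),[18,23),[17,22); WM=18; [12,17) fires=1 [13,18) fires=1
i=9 t=14 v=2: → [14,19),[13,18),[12,17),[11,16),[10,15); WM=18; [10,15) fires=1
i=10 t=24 v=7: → [24,29),[23,28),[22,27),[21,26),[20,25); WM=21; [14,19) fires=2 [15,20) fires=2 [16,21) fires=1
i=11 t=18 v=7: → [18,23),[17,22),[16,21),[15,20),[14,19); WM=21
i=12 t=21 v=8: → [21,26),[20,25),[19,24),[18,23),[17,22); WM=21
i=13 t=21 v=1: → [21,26),[20,25),[19,24),[18,23),[17,22); WM=21
i=14 t=26 v=1: → [26,31),[25,30),[24,29),[23,28),[22,27); WM=23; [17,22) fires=5 [18,23) fires=5
i=15 t=27 v=4: → [27,32),[26,31),[25,30),[24,29),[23,28); WM=24; [19,24) fires=4
i=16 t=27 v=1: → [27,32),[26,31),[25,30),[24,29),[23,28); WM=24
i=17 t=28 v=5: → [28,33),[27,32),[26,31),[25,30),[24,29); WM=25; [20,25) fires=4
i=18 t=28 v=3: → [28,33),[27,32),[26,31),[25,30),[24,29); WM=25

6 7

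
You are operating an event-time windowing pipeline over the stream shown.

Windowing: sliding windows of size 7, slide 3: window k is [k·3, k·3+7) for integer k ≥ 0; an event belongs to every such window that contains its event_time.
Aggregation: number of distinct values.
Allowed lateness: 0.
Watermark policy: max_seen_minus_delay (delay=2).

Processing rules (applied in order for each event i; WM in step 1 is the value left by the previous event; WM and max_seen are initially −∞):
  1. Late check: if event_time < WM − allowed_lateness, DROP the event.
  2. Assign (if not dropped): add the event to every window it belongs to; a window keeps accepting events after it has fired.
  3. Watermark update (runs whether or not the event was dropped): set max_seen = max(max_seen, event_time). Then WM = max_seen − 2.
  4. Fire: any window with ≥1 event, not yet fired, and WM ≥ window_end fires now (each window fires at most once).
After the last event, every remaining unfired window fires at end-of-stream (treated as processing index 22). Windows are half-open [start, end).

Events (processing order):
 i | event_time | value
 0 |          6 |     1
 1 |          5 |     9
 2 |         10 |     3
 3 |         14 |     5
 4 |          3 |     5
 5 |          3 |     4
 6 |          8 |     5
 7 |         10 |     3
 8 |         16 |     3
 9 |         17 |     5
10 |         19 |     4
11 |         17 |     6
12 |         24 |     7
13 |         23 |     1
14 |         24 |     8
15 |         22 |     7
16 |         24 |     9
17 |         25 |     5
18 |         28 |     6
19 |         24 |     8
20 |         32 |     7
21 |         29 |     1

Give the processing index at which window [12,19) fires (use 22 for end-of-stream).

12

i=0 t=6 v=1: → [6,13),[3,10),[0,7); WM=4
i=1 t=5 v=9: → [3,10),[0,7); WM=4
i=2 t=10 v=3: → [9,16),[6,13); WM=8; [0,7) fires=2
i=3 t=14 v=5: → [12,19),[9,16); WM=12; [3,10) fires=2
i=4 t=3 v=5: DROP (t<12-0); WM=12
i=5 t=3 v=4: DROP (t<12-0); WM=12
i=6 t=8 v=5: DROP (t<12-0); WM=12
i=7 t=10 v=3: DROP (t<12-0); WM=12
i=8 t=16 v=3: → [15,22),[12,19); WM=14; [6,13) fires=2
i=9 t=17 v=5: → [15,22),[12,19); WM=15
i=10 t=19 v=4: → [18,25),[15,22); WM=17; [9,16) fires=2
i=11 t=17 v=6: → [15,22),[12,19); WM=17
i=12 t=24 v=7: → [24,31),[21,28),[18,25); WM=22; [12,19) fires=3 [15,22) fires=4
i=13 t=23 v=1: → [21,28),[18,25); WM=22
i=14 t=24 v=8: → [24,31),[21,28),[18,25); WM=22
i=15 t=22 v=7: → [21,28),[18,25); WM=22
i=16 t=24 v=9: → [24,31),[21,28),[18,25); WM=22
i=17 t=25 v=5: → [24,31),[21,28); WM=23
i=18 t=28 v=6: → [27,34),[24,31); WM=26; [18,25) fires=5
i=19 t=24 v=8: DROP (t<26-0); WM=26
i=20 t=32 v=7: → [30,37),[27,34); WM=30; [21,28) fires=5
i=21 t=29 v=1: DROP (t<30-0); WM=30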